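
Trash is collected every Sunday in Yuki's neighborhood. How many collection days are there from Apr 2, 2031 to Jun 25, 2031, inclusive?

12

Apr 2, 2031 is a Wednesday.
From Apr 2, 2031 to Jun 25, 2031 is 85 days inclusive.
85 = 7 × 12 + 1, so there are 12 full weeks plus 1 extra day.
Each full week contributes one Sunday: 12 so far.
The 1 extra day is Wed — none qualify.
Total: 12 + 0 = 12.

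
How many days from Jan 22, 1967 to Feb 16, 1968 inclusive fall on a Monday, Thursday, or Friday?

168

Jan 22, 1967 is a Sunday.
From Jan 22, 1967 to Feb 16, 1968 is 391 days inclusive.
391 = 7 × 55 + 6, so there are 55 full weeks plus 6 extra days.
Each full week contributes 3 days from the set (Mon, Thu, Fri): 55 × 3 = 165.
The 6 extra days are Sun, Mon, Tue, Wed, Thu, Fri — 3 of them qualify.
Total: 165 + 3 = 168.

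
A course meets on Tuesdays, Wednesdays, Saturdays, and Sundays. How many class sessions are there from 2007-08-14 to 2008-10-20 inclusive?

2007-08-14 is a Tuesday.
The range spans 434 days (inclusive of both endpoints).
434 = 7 × 62, so the span is exactly 62 full weeks.
Each full week contributes 4 days from the set (Tue, Wed, Sat, Sun): 62 × 4 = 248.

248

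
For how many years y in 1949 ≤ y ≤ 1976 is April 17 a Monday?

4

Day of week of April 17 in each year:
1949: Sun, 1950: Mon ✓, 1951: Tue, 1952: Thu, 1953: Fri, 1954: Sat, 1955: Sun, 1956: Tue, 1957: Wed, 1958: Thu, 1959: Fri, 1960: Sun, 1961: Mon ✓, 1962: Tue, 1963: Wed, 1964: Fri, 1965: Sat, 1966: Sun, 1967: Mon ✓, 1968: Wed, 1969: Thu, 1970: Fri, 1971: Sat, 1972: Mon ✓, 1973: Tue, 1974: Wed, 1975: Thu, 1976: Sat
Mondays: 1950, 1961, 1967, 1972.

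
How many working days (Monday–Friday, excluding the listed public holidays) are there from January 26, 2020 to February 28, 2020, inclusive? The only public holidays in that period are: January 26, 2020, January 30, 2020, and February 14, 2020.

January 26, 2020 is a Sunday.
That's 34 days from start to end, counting both.
34 = 7 × 4 + 6, so there are 4 full weeks plus 6 extra days.
Each full week contributes 5 weekdays (Mon–Fri): 4 × 5 = 20.
The 6 extra days are Sunday, Monday, Tuesday, Wednesday, Thursday, Friday — 5 of them qualify.
Total: 20 + 5 = 25.
Holidays: January 26, 2020 (Sun); January 30, 2020 (Thu); February 14, 2020 (Fri).
2 of the 3 holidays fall on weekdays; the rest are weekends and were already excluded.
Business days: 25 − 2 = 23.

23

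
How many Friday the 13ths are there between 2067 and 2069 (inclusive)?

6

Friday-the-13ths by year:
2067: May
2068: Jan, Apr, Jul
2069: Sep, Dec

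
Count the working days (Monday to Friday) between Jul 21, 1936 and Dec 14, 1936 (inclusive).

Jul 21, 1936 is a Tuesday.
That's 147 days from start to end, counting both.
147 = 7 × 21, so the span is exactly 21 full weeks.
Each full week contributes 5 weekdays (Mon–Fri): 21 × 5 = 105.
Total: 105.

105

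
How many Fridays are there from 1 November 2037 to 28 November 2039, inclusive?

1 November 2037 is a Sunday.
The range spans 758 days (inclusive of both endpoints).
758 = 7 × 108 + 2, so there are 108 full weeks plus 2 extra days.
Each full week contributes one Friday: 108 so far.
The 2 extra days are Sunday, Monday — none qualify.
Total: 108 + 0 = 108.

108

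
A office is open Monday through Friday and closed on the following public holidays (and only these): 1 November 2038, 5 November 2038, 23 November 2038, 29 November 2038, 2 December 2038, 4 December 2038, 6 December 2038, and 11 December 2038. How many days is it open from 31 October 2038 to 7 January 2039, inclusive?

31 October 2038 is a Sunday.
That's 69 days from start to end, counting both.
69 = 7 × 9 + 6, so there are 9 full weeks plus 6 extra days.
Each full week contributes 5 weekdays (Mon–Fri): 9 × 5 = 45.
The 6 extra days are Sunday, Monday, Tuesday, Wednesday, Thursday, Friday — 5 of them qualify.
Total: 45 + 5 = 50.
Holidays: 1 November 2038 (Mon); 5 November 2038 (Fri); 23 November 2038 (Tue); 29 November 2038 (Mon); 2 December 2038 (Thu); 4 December 2038 (Sat); 6 December 2038 (Mon); 11 December 2038 (Sat).
6 of the 8 holidays fall on weekdays; the rest are weekends and were already excluded.
Business days: 50 − 6 = 44.

44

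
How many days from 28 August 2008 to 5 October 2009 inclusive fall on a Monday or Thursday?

116

28 August 2008 is a Thursday.
The range spans 404 days (inclusive of both endpoints).
404 = 7 × 57 + 5, so there are 57 full weeks plus 5 extra days.
Each full week contributes 2 days from the set (Mon, Thu): 57 × 2 = 114.
The 5 extra days are Thu, Fri, Sat, Sun, Mon — 2 of them qualify.
Total: 114 + 2 = 116.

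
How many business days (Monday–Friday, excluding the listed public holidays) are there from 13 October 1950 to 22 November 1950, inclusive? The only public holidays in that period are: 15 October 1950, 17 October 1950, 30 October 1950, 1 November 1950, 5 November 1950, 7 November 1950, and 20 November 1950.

13 October 1950 is a Friday.
The range spans 41 days (inclusive of both endpoints).
41 = 7 × 5 + 6, so there are 5 full weeks plus 6 extra days.
Each full week contributes 5 weekdays (Mon–Fri): 5 × 5 = 25.
The 6 extra days are Friday, Saturday, Sunday, Monday, Tuesday, Wednesday — 4 of them qualify.
Total: 25 + 4 = 29.
Holidays: 15 October 1950 (Sun); 17 October 1950 (Tue); 30 October 1950 (Mon); 1 November 1950 (Wed); 5 November 1950 (Sun); 7 November 1950 (Tue); 20 November 1950 (Mon).
5 of the 7 holidays fall on weekdays; the rest are weekends and were already excluded.
Business days: 29 − 5 = 24.

24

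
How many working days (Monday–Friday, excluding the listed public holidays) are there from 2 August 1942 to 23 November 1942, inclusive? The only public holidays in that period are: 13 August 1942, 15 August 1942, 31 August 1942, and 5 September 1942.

79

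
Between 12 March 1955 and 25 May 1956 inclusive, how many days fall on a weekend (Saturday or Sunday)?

126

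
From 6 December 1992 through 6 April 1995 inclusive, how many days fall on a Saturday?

121

6 December 1992 is a Sunday.
The range spans 852 days (inclusive of both endpoints).
852 = 7 × 121 + 5, so there are 121 full weeks plus 5 extra days.
Each full week contributes one Saturday: 121 so far.
The 5 extra days are Sun, Mon, Tue, Wed, Thu — none qualify.
Total: 121 + 0 = 121.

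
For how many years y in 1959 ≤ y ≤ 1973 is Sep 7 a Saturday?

2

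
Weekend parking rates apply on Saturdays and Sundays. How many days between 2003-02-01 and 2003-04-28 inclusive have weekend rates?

26

2003-02-01 is a Saturday.
The range spans 87 days (inclusive of both endpoints).
87 = 7 × 12 + 3, so there are 12 full weeks plus 3 extra days.
Each full week contributes 2 weekend days (Sat, Sun): 12 × 2 = 24.
The 3 extra days are Sat, Sun, Mon — 2 of them qualify.
Total: 24 + 2 = 26.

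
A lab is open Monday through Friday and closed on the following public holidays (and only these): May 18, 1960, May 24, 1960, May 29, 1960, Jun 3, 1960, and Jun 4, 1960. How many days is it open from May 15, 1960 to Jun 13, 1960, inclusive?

May 15, 1960 is a Sunday.
That's 30 days from start to end, counting both.
30 = 7 × 4 + 2, so there are 4 full weeks plus 2 extra days.
Each full week contributes 5 weekdays (Mon–Fri): 4 × 5 = 20.
The 2 extra days are Sun, Mon — 1 of them qualifies.
Total: 20 + 1 = 21.
Holidays: May 18, 1960 (Wed); May 24, 1960 (Tue); May 29, 1960 (Sun); Jun 3, 1960 (Fri); Jun 4, 1960 (Sat).
3 of the 5 holidays fall on weekdays; the rest are weekends and were already excluded.
Business days: 21 − 3 = 18.

18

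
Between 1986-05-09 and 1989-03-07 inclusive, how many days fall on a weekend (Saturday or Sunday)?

1986-05-09 is a Friday.
From 1986-05-09 to 1989-03-07 is 1034 days inclusive.
1034 = 7 × 147 + 5, so there are 147 full weeks plus 5 extra days.
Each full week contributes 2 weekend days (Sat, Sun): 147 × 2 = 294.
The 5 extra days are Friday, Saturday, Sunday, Monday, Tuesday — 2 of them qualify.
Total: 294 + 2 = 296.

296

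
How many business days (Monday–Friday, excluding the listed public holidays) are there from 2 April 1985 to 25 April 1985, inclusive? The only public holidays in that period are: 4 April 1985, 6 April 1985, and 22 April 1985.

16 business days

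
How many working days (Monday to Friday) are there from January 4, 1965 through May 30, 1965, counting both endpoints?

105 weekdays

January 4, 1965 is a Monday.
From January 4, 1965 to May 30, 1965 is 147 days inclusive.
147 = 7 × 21, so the span is exactly 21 full weeks.
Each full week contributes 5 weekdays (Mon–Fri): 21 × 5 = 105.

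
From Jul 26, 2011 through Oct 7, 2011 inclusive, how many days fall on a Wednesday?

11

Jul 26, 2011 is a Tuesday.
The range spans 74 days (inclusive of both endpoints).
74 = 7 × 10 + 4, so there are 10 full weeks plus 4 extra days.
Each full week contributes one Wednesday: 10 so far.
The 4 extra days are Tue, Wed, Thu, Fri — 1 of them qualifies.
Total: 10 + 1 = 11.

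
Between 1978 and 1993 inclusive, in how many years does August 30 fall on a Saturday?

Day of week of August 30 in each year:
1978: Wed, 1979: Thu, 1980: Sat ✓, 1981: Sun, 1982: Mon, 1983: Tue, 1984: Thu, 1985: Fri, 1986: Sat ✓, 1987: Sun, 1988: Tue, 1989: Wed, 1990: Thu, 1991: Fri, 1992: Sun, 1993: Mon
Saturdays: 1980, 1986.

2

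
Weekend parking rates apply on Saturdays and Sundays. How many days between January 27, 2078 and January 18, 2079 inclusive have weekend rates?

102

January 27, 2078 is a Thursday.
From January 27, 2078 to January 18, 2079 is 357 days inclusive.
357 = 7 × 51, so the span is exactly 51 full weeks.
Each full week contributes 2 weekend days (Sat, Sun): 51 × 2 = 102.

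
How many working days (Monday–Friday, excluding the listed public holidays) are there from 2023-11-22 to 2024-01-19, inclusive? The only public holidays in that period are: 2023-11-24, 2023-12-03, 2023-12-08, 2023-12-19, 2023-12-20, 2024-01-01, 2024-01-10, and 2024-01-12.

2023-11-22 is a Wednesday.
The range spans 59 days (inclusive of both endpoints).
59 = 7 × 8 + 3, so there are 8 full weeks plus 3 extra days.
Each full week contributes 5 weekdays (Mon–Fri): 8 × 5 = 40.
The 3 extra days are Wednesday, Thursday, Friday — 3 of them qualify.
Total: 40 + 3 = 43.
Holidays: 2023-11-24 (Fri); 2023-12-03 (Sun); 2023-12-08 (Fri); 2023-12-19 (Tue); 2023-12-20 (Wed); 2024-01-01 (Mon); 2024-01-10 (Wed); 2024-01-12 (Fri).
7 of the 8 holidays fall on weekdays; the rest are weekends and were already excluded.
Business days: 43 − 7 = 36.

36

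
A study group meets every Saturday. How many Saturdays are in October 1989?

1 October 1989 is a Sunday.
That's 31 days from start to end, counting both.
31 = 7 × 4 + 3, so there are 4 full weeks plus 3 extra days.
Each full week contributes one Saturday: 4 so far.
The 3 extra days are Sun, Mon, Tue — none qualify.
Total: 4 + 0 = 4.

4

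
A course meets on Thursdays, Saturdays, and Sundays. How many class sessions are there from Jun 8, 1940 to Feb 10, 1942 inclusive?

263

Jun 8, 1940 is a Saturday.
From Jun 8, 1940 to Feb 10, 1942 is 613 days inclusive.
613 = 7 × 87 + 4, so there are 87 full weeks plus 4 extra days.
Each full week contributes 3 days from the set (Thu, Sat, Sun): 87 × 3 = 261.
The 4 extra days are Saturday, Sunday, Monday, Tuesday — 2 of them qualify.
Total: 261 + 2 = 263.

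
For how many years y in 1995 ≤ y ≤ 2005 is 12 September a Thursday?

Day of week of September 12 in each year:
1995: Tue, 1996: Thu ✓, 1997: Fri, 1998: Sat, 1999: Sun, 2000: Tue, 2001: Wed, 2002: Thu ✓, 2003: Fri, 2004: Sun, 2005: Mon
Thursdays: 1996, 2002.

2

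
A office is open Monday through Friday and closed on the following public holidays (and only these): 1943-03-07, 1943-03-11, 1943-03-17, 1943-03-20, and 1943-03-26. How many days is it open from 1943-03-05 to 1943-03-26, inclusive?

13

1943-03-05 is a Friday.
That's 22 days from start to end, counting both.
22 = 7 × 3 + 1, so there are 3 full weeks plus 1 extra day.
Each full week contributes 5 weekdays (Mon–Fri): 3 × 5 = 15.
The 1 extra day is Fri — 1 of them qualifies.
Total: 15 + 1 = 16.
Holidays: 1943-03-07 (Sun); 1943-03-11 (Thu); 1943-03-17 (Wed); 1943-03-20 (Sat); 1943-03-26 (Fri).
3 of the 5 holidays fall on weekdays; the rest are weekends and were already excluded.
Business days: 16 − 3 = 13.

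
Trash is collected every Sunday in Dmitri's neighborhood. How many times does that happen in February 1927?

Feb 1, 1927 is a Tuesday.
The range spans 28 days (inclusive of both endpoints).
28 = 7 × 4, so the span is exactly 4 full weeks.
Each full week contributes one Sunday: 4 so far.

4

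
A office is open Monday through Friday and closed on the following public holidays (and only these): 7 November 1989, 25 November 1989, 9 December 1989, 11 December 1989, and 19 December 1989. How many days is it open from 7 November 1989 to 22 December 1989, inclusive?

31

7 November 1989 is a Tuesday.
The range spans 46 days (inclusive of both endpoints).
46 = 7 × 6 + 4, so there are 6 full weeks plus 4 extra days.
Each full week contributes 5 weekdays (Mon–Fri): 6 × 5 = 30.
The 4 extra days are Tue, Wed, Thu, Fri — 4 of them qualify.
Total: 30 + 4 = 34.
Holidays: 7 November 1989 (Tue); 25 November 1989 (Sat); 9 December 1989 (Sat); 11 December 1989 (Mon); 19 December 1989 (Tue).
3 of the 5 holidays fall on weekdays; the rest are weekends and were already excluded.
Business days: 34 − 3 = 31.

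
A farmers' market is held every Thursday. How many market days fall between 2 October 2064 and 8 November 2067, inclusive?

162 Thursdays

2 October 2064 is a Thursday.
That's 1133 days from start to end, counting both.
1133 = 7 × 161 + 6, so there are 161 full weeks plus 6 extra days.
Each full week contributes one Thursday: 161 so far.
The 6 extra days are Thursday, Friday, Saturday, Sunday, Monday, Tuesday — 1 of them qualifies.
Total: 161 + 1 = 162.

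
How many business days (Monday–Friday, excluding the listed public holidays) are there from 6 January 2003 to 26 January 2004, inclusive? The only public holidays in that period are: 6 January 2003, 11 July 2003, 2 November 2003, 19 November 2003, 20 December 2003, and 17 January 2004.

6 January 2003 is a Monday.
The range spans 386 days (inclusive of both endpoints).
386 = 7 × 55 + 1, so there are 55 full weeks plus 1 extra day.
Each full week contributes 5 weekdays (Mon–Fri): 55 × 5 = 275.
The 1 extra day is Mon — 1 of them qualifies.
Total: 275 + 1 = 276.
Holidays: 6 January 2003 (Mon); 11 July 2003 (Fri); 2 November 2003 (Sun); 19 November 2003 (Wed); 20 December 2003 (Sat); 17 January 2004 (Sat).
3 of the 6 holidays fall on weekdays; the rest are weekends and were already excluded.
Business days: 276 − 3 = 273.

273 business days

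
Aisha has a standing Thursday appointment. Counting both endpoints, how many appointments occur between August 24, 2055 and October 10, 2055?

August 24, 2055 is a Tuesday.
From August 24, 2055 to October 10, 2055 is 48 days inclusive.
48 = 7 × 6 + 6, so there are 6 full weeks plus 6 extra days.
Each full week contributes one Thursday: 6 so far.
The 6 extra days are Tue, Wed, Thu, Fri, Sat, Sun — 1 of them qualifies.
Total: 6 + 1 = 7.

7 Thursdays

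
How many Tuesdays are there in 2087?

2087-01-01 is a Wednesday.
That's 365 days from start to end, counting both.
365 = 7 × 52 + 1, so there are 52 full weeks plus 1 extra day.
Each full week contributes one Tuesday: 52 so far.
The 1 extra day is Wednesday — none qualify.
Total: 52 + 0 = 52.

52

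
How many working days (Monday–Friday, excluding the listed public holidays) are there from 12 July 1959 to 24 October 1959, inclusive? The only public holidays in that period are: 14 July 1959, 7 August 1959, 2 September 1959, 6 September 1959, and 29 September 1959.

71

12 July 1959 is a Sunday.
The range spans 105 days (inclusive of both endpoints).
105 = 7 × 15, so the span is exactly 15 full weeks.
Each full week contributes 5 weekdays (Mon–Fri): 15 × 5 = 75.
Total: 75.
Holidays: 14 July 1959 (Tue); 7 August 1959 (Fri); 2 September 1959 (Wed); 6 September 1959 (Sun); 29 September 1959 (Tue).
4 of the 5 holidays fall on weekdays; the rest are weekends and were already excluded.
Business days: 75 − 4 = 71.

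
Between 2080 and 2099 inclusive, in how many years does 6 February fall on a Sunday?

3

Day of week of February 6 in each year:
2080: Tue, 2081: Thu, 2082: Fri, 2083: Sat, 2084: Sun ✓, 2085: Tue, 2086: Wed, 2087: Thu, 2088: Fri, 2089: Sun ✓, 2090: Mon, 2091: Tue, 2092: Wed, 2093: Fri, 2094: Sat, 2095: Sun ✓, 2096: Mon, 2097: Wed, 2098: Thu, 2099: Fri
Sundays: 2084, 2089, 2095.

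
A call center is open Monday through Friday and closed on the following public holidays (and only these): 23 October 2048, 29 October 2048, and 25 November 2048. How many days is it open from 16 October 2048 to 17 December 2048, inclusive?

42

16 October 2048 is a Friday.
The range spans 63 days (inclusive of both endpoints).
63 = 7 × 9, so the span is exactly 9 full weeks.
Each full week contributes 5 weekdays (Mon–Fri): 9 × 5 = 45.
Total: 45.
Holidays: 23 October 2048 (Fri); 29 October 2048 (Thu); 25 November 2048 (Wed).
All 3 holidays fall on weekdays, so subtract 3.
Business days: 45 − 3 = 42.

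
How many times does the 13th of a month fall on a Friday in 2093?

3

The 13th falls on a Friday when the month's 13th has weekday Fri.
Jan 13 is Tue; Feb 13 is Fri ✓; Mar 13 is Fri ✓; Apr 13 is Mon; May 13 is Wed; Jun 13 is Sat; Jul 13 is Mon; Aug 13 is Thu; Sep 13 is Sun; Oct 13 is Tue; Nov 13 is Fri ✓; Dec 13 is Sun.
Friday the 13ths: Feb, Mar, Nov.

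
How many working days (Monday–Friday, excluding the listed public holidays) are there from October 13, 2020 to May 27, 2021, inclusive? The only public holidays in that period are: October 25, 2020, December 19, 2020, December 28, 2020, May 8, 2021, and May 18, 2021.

161 working days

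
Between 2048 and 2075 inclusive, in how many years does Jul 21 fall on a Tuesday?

Day of week of July 21 in each year:
2048: Tue ✓, 2049: Wed, 2050: Thu, 2051: Fri, 2052: Sun, 2053: Mon, 2054: Tue ✓, 2055: Wed, 2056: Fri, 2057: Sat, 2058: Sun, 2059: Mon, 2060: Wed, 2061: Thu, 2062: Fri, 2063: Sat, 2064: Mon, 2065: Tue ✓, 2066: Wed, 2067: Thu, 2068: Sat, 2069: Sun, 2070: Mon, 2071: Tue ✓, 2072: Thu, 2073: Fri, 2074: Sat, 2075: Sun
Tuesdays: 2048, 2054, 2065, 2071.

4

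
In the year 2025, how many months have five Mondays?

A month has five Mondays exactly when Monday falls within its first (length − 28) days.
Jan: 31 days, starts Wed → 5 of Wed, Thu, Fri
Feb: 28 days, starts Sat → 5 of (none)
Mar: 31 days, starts Sat → 5 of Sat, Sun, Mon ✓
Apr: 30 days, starts Tue → 5 of Tue, Wed
May: 31 days, starts Thu → 5 of Thu, Fri, Sat
Jun: 30 days, starts Sun → 5 of Sun, Mon ✓
Jul: 31 days, starts Tue → 5 of Tue, Wed, Thu
Aug: 31 days, starts Fri → 5 of Fri, Sat, Sun
Sep: 30 days, starts Mon → 5 of Mon, Tue ✓
Oct: 31 days, starts Wed → 5 of Wed, Thu, Fri
Nov: 30 days, starts Sat → 5 of Sat, Sun
Dec: 31 days, starts Mon → 5 of Mon, Tue, Wed ✓
Months with five Mondays: Mar, Jun, Sep, Dec.

4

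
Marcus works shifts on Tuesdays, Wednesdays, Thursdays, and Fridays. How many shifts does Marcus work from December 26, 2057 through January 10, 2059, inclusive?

December 26, 2057 is a Wednesday.
From December 26, 2057 to January 10, 2059 is 381 days inclusive.
381 = 7 × 54 + 3, so there are 54 full weeks plus 3 extra days.
Each full week contributes 4 days from the set (Tue, Wed, Thu, Fri): 54 × 4 = 216.
The 3 extra days are Wednesday, Thursday, Friday — 3 of them qualify.
Total: 216 + 3 = 219.

219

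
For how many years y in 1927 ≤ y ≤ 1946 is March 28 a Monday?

Day of week of March 28 in each year:
1927: Mon ✓, 1928: Wed, 1929: Thu, 1930: Fri, 1931: Sat, 1932: Mon ✓, 1933: Tue, 1934: Wed, 1935: Thu, 1936: Sat, 1937: Sun, 1938: Mon ✓, 1939: Tue, 1940: Thu, 1941: Fri, 1942: Sat, 1943: Sun, 1944: Tue, 1945: Wed, 1946: Thu
Mondays: 1927, 1932, 1938.

3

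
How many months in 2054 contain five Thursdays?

5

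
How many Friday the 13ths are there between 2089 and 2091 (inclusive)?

5

Friday-the-13ths by year:
2089: May
2090: Jan, Oct
2091: Apr, Jul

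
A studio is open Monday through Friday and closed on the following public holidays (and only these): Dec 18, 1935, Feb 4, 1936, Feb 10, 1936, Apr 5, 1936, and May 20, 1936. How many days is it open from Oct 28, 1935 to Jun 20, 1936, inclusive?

166

Oct 28, 1935 is a Monday.
From Oct 28, 1935 to Jun 20, 1936 is 237 days inclusive.
237 = 7 × 33 + 6, so there are 33 full weeks plus 6 extra days.
Each full week contributes 5 weekdays (Mon–Fri): 33 × 5 = 165.
The 6 extra days are Monday, Tuesday, Wednesday, Thursday, Friday, Saturday — 5 of them qualify.
Total: 165 + 5 = 170.
Holidays: Dec 18, 1935 (Wed); Feb 4, 1936 (Tue); Feb 10, 1936 (Mon); Apr 5, 1936 (Sun); May 20, 1936 (Wed).
4 of the 5 holidays fall on weekdays; the rest are weekends and were already excluded.
Business days: 170 − 4 = 166.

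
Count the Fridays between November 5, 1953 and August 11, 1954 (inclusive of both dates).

November 5, 1953 is a Thursday.
From November 5, 1953 to August 11, 1954 is 280 days inclusive.
280 = 7 × 40, so the span is exactly 40 full weeks.
Each full week contributes one Friday: 40 so far.

40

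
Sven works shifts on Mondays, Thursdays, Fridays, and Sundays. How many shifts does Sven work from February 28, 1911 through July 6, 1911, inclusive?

73

February 28, 1911 is a Tuesday.
From February 28, 1911 to July 6, 1911 is 129 days inclusive.
129 = 7 × 18 + 3, so there are 18 full weeks plus 3 extra days.
Each full week contributes 4 days from the set (Mon, Thu, Fri, Sun): 18 × 4 = 72.
The 3 extra days are Tue, Wed, Thu — 1 of them qualifies.
Total: 72 + 1 = 73.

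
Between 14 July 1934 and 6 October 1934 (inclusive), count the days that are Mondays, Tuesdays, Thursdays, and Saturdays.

14 July 1934 is a Saturday.
From 14 July 1934 to 6 October 1934 is 85 days inclusive.
85 = 7 × 12 + 1, so there are 12 full weeks plus 1 extra day.
Each full week contributes 4 days from the set (Mon, Tue, Thu, Sat): 12 × 4 = 48.
The 1 extra day is Sat — 1 of them qualifies.
Total: 48 + 1 = 49.

49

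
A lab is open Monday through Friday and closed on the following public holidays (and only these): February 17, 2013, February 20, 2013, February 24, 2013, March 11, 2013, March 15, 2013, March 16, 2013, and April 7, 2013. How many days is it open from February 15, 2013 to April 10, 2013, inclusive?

February 15, 2013 is a Friday.
From February 15, 2013 to April 10, 2013 is 55 days inclusive.
55 = 7 × 7 + 6, so there are 7 full weeks plus 6 extra days.
Each full week contributes 5 weekdays (Mon–Fri): 7 × 5 = 35.
The 6 extra days are Fri, Sat, Sun, Mon, Tue, Wed — 4 of them qualify.
Total: 35 + 4 = 39.
Holidays: February 17, 2013 (Sun); February 20, 2013 (Wed); February 24, 2013 (Sun); March 11, 2013 (Mon); March 15, 2013 (Fri); March 16, 2013 (Sat); April 7, 2013 (Sun).
3 of the 7 holidays fall on weekdays; the rest are weekends and were already excluded.
Business days: 39 − 3 = 36.

36 working days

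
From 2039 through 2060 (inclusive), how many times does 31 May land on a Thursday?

Day of week of May 31 in each year:
2039: Tue, 2040: Thu ✓, 2041: Fri, 2042: Sat, 2043: Sun, 2044: Tue, 2045: Wed, 2046: Thu ✓, 2047: Fri, 2048: Sun, 2049: Mon, 2050: Tue, 2051: Wed, 2052: Fri, 2053: Sat, 2054: Sun, 2055: Mon, 2056: Wed, 2057: Thu ✓, 2058: Fri, 2059: Sat, 2060: Mon
Thursdays: 2040, 2046, 2057.

3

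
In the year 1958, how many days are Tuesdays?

January 1, 1958 is a Wednesday.
The range spans 365 days (inclusive of both endpoints).
365 = 7 × 52 + 1, so there are 52 full weeks plus 1 extra day.
Each full week contributes one Tuesday: 52 so far.
The 1 extra day is Wednesday — none qualify.
Total: 52 + 0 = 52.

52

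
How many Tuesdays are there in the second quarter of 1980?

13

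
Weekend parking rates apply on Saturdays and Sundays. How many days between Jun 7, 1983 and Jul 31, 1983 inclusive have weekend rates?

Jun 7, 1983 is a Tuesday.
That's 55 days from start to end, counting both.
55 = 7 × 7 + 6, so there are 7 full weeks plus 6 extra days.
Each full week contributes 2 weekend days (Sat, Sun): 7 × 2 = 14.
The 6 extra days are Tuesday, Wednesday, Thursday, Friday, Saturday, Sunday — 2 of them qualify.
Total: 14 + 2 = 16.

16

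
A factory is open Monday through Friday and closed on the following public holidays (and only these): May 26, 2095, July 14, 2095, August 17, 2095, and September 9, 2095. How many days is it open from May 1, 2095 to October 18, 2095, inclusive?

118 business days

May 1, 2095 is a Sunday.
The range spans 171 days (inclusive of both endpoints).
171 = 7 × 24 + 3, so there are 24 full weeks plus 3 extra days.
Each full week contributes 5 weekdays (Mon–Fri): 24 × 5 = 120.
The 3 extra days are Sunday, Monday, Tuesday — 2 of them qualify.
Total: 120 + 2 = 122.
Holidays: May 26, 2095 (Thu); July 14, 2095 (Thu); August 17, 2095 (Wed); September 9, 2095 (Fri).
All 4 holidays fall on weekdays, so subtract 4.
Business days: 122 − 4 = 118.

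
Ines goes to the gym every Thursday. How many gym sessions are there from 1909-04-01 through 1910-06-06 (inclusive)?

1909-04-01 is a Thursday.
From 1909-04-01 to 1910-06-06 is 432 days inclusive.
432 = 7 × 61 + 5, so there are 61 full weeks plus 5 extra days.
Each full week contributes one Thursday: 61 so far.
The 5 extra days are Thu, Fri, Sat, Sun, Mon — 1 of them qualifies.
Total: 61 + 1 = 62.

62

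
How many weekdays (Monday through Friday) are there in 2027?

261

1 January 2027 is a Friday.
That's 365 days from start to end, counting both.
365 = 7 × 52 + 1, so there are 52 full weeks plus 1 extra day.
Each full week contributes 5 weekdays (Mon–Fri): 52 × 5 = 260.
The 1 extra day is Fri — 1 of them qualifies.
Total: 260 + 1 = 261.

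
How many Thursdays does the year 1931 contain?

53

Jan 1, 1931 is a Thursday.
That's 365 days from start to end, counting both.
365 = 7 × 52 + 1, so there are 52 full weeks plus 1 extra day.
Each full week contributes one Thursday: 52 so far.
The 1 extra day is Thu — 1 of them qualifies.
Total: 52 + 1 = 53.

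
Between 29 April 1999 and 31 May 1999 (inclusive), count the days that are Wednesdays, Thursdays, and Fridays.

29 April 1999 is a Thursday.
From 29 April 1999 to 31 May 1999 is 33 days inclusive.
33 = 7 × 4 + 5, so there are 4 full weeks plus 5 extra days.
Each full week contributes 3 days from the set (Wed, Thu, Fri): 4 × 3 = 12.
The 5 extra days are Thursday, Friday, Saturday, Sunday, Monday — 2 of them qualify.
Total: 12 + 2 = 14.

14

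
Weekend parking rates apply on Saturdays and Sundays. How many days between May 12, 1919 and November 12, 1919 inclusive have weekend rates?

52

May 12, 1919 is a Monday.
The range spans 185 days (inclusive of both endpoints).
185 = 7 × 26 + 3, so there are 26 full weeks plus 3 extra days.
Each full week contributes 2 weekend days (Sat, Sun): 26 × 2 = 52.
The 3 extra days are Mon, Tue, Wed — none qualify.
Total: 52 + 0 = 52.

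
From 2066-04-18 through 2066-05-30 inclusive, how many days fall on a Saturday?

2066-04-18 is a Sunday.
From 2066-04-18 to 2066-05-30 is 43 days inclusive.
43 = 7 × 6 + 1, so there are 6 full weeks plus 1 extra day.
Each full week contributes one Saturday: 6 so far.
The 1 extra day is Sun — none qualify.
Total: 6 + 0 = 6.

6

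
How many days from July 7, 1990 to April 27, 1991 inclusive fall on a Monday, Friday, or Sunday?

126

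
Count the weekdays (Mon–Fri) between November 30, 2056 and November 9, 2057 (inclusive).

247 weekdays

November 30, 2056 is a Thursday.
That's 345 days from start to end, counting both.
345 = 7 × 49 + 2, so there are 49 full weeks plus 2 extra days.
Each full week contributes 5 weekdays (Mon–Fri): 49 × 5 = 245.
The 2 extra days are Thu, Fri — 2 of them qualify.
Total: 245 + 2 = 247.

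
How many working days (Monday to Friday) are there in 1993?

261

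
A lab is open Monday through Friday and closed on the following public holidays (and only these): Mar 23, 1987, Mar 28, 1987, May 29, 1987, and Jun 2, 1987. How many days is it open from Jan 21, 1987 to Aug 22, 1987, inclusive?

Jan 21, 1987 is a Wednesday.
That's 214 days from start to end, counting both.
214 = 7 × 30 + 4, so there are 30 full weeks plus 4 extra days.
Each full week contributes 5 weekdays (Mon–Fri): 30 × 5 = 150.
The 4 extra days are Wednesday, Thursday, Friday, Saturday — 3 of them qualify.
Total: 150 + 3 = 153.
Holidays: Mar 23, 1987 (Mon); Mar 28, 1987 (Sat); May 29, 1987 (Fri); Jun 2, 1987 (Tue).
3 of the 4 holidays fall on weekdays; the rest are weekends and were already excluded.
Business days: 153 − 3 = 150.

150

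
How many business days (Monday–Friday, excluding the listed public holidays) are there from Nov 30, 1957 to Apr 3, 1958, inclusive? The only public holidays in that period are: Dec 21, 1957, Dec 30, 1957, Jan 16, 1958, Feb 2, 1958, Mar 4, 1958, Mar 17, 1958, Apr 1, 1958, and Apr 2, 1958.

83

Nov 30, 1957 is a Saturday.
The range spans 125 days (inclusive of both endpoints).
125 = 7 × 17 + 6, so there are 17 full weeks plus 6 extra days.
Each full week contributes 5 weekdays (Mon–Fri): 17 × 5 = 85.
The 6 extra days are Saturday, Sunday, Monday, Tuesday, Wednesday, Thursday — 4 of them qualify.
Total: 85 + 4 = 89.
Holidays: Dec 21, 1957 (Sat); Dec 30, 1957 (Mon); Jan 16, 1958 (Thu); Feb 2, 1958 (Sun); Mar 4, 1958 (Tue); Mar 17, 1958 (Mon); Apr 1, 1958 (Tue); Apr 2, 1958 (Wed).
6 of the 8 holidays fall on weekdays; the rest are weekends and were already excluded.
Business days: 89 − 6 = 83.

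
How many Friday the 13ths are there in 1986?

1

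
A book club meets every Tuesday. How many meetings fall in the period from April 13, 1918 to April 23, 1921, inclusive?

158

April 13, 1918 is a Saturday.
From April 13, 1918 to April 23, 1921 is 1107 days inclusive.
1107 = 7 × 158 + 1, so there are 158 full weeks plus 1 extra day.
Each full week contributes one Tuesday: 158 so far.
The 1 extra day is Saturday — none qualify.
Total: 158 + 0 = 158.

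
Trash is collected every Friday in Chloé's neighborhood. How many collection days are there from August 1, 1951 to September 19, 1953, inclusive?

112 Fridays

August 1, 1951 is a Wednesday.
The range spans 781 days (inclusive of both endpoints).
781 = 7 × 111 + 4, so there are 111 full weeks plus 4 extra days.
Each full week contributes one Friday: 111 so far.
The 4 extra days are Wednesday, Thursday, Friday, Saturday — 1 of them qualifies.
Total: 111 + 1 = 112.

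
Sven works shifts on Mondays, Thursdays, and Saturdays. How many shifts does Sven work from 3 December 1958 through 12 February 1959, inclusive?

3 December 1958 is a Wednesday.
That's 72 days from start to end, counting both.
72 = 7 × 10 + 2, so there are 10 full weeks plus 2 extra days.
Each full week contributes 3 days from the set (Mon, Thu, Sat): 10 × 3 = 30.
The 2 extra days are Wednesday, Thursday — 1 of them qualifies.
Total: 30 + 1 = 31.

31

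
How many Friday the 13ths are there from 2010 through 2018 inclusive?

16

Friday-the-13ths by year:
2010: Aug
2011: May
2012: Jan, Apr, Jul
2013: Sep, Dec
2014: Jun
2015: Feb, Mar, Nov
2016: May
2017: Jan, Oct
2018: Apr, Jul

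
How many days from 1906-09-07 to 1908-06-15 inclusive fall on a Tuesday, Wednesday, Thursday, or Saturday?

369

1906-09-07 is a Friday.
From 1906-09-07 to 1908-06-15 is 648 days inclusive.
648 = 7 × 92 + 4, so there are 92 full weeks plus 4 extra days.
Each full week contributes 4 days from the set (Tue, Wed, Thu, Sat): 92 × 4 = 368.
The 4 extra days are Fri, Sat, Sun, Mon — 1 of them qualifies.
Total: 368 + 1 = 369.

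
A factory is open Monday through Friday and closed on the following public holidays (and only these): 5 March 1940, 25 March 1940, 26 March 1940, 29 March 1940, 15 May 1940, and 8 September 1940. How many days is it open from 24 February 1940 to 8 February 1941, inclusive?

24 February 1940 is a Saturday.
The range spans 351 days (inclusive of both endpoints).
351 = 7 × 50 + 1, so there are 50 full weeks plus 1 extra day.
Each full week contributes 5 weekdays (Mon–Fri): 50 × 5 = 250.
The 1 extra day is Sat — none qualify.
Total: 250 + 0 = 250.
Holidays: 5 March 1940 (Tue); 25 March 1940 (Mon); 26 March 1940 (Tue); 29 March 1940 (Fri); 15 May 1940 (Wed); 8 September 1940 (Sun).
5 of the 6 holidays fall on weekdays; the rest are weekends and were already excluded.
Business days: 250 − 5 = 245.

245 business days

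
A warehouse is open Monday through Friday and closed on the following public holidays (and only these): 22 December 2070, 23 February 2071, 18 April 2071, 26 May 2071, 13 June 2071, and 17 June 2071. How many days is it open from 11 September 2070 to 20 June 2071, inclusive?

198 business days

11 September 2070 is a Thursday.
The range spans 283 days (inclusive of both endpoints).
283 = 7 × 40 + 3, so there are 40 full weeks plus 3 extra days.
Each full week contributes 5 weekdays (Mon–Fri): 40 × 5 = 200.
The 3 extra days are Thu, Fri, Sat — 2 of them qualify.
Total: 200 + 2 = 202.
Holidays: 22 December 2070 (Mon); 23 February 2071 (Mon); 18 April 2071 (Sat); 26 May 2071 (Tue); 13 June 2071 (Sat); 17 June 2071 (Wed).
4 of the 6 holidays fall on weekdays; the rest are weekends and were already excluded.
Business days: 202 − 4 = 198.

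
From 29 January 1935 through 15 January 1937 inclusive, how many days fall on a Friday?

103

29 January 1935 is a Tuesday.
That's 718 days from start to end, counting both.
718 = 7 × 102 + 4, so there are 102 full weeks plus 4 extra days.
Each full week contributes one Friday: 102 so far.
The 4 extra days are Tuesday, Wednesday, Thursday, Friday — 1 of them qualifies.
Total: 102 + 1 = 103.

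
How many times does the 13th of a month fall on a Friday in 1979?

2

The 13th falls on a Friday when the month's 13th has weekday Fri.
Jan 13 is Sat; Feb 13 is Tue; Mar 13 is Tue; Apr 13 is Fri ✓; May 13 is Sun; Jun 13 is Wed; Jul 13 is Fri ✓; Aug 13 is Mon; Sep 13 is Thu; Oct 13 is Sat; Nov 13 is Tue; Dec 13 is Thu.
Friday the 13ths: Apr, Jul.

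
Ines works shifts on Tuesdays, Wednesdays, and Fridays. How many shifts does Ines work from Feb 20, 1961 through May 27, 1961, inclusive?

42

Feb 20, 1961 is a Monday.
The range spans 97 days (inclusive of both endpoints).
97 = 7 × 13 + 6, so there are 13 full weeks plus 6 extra days.
Each full week contributes 3 days from the set (Tue, Wed, Fri): 13 × 3 = 39.
The 6 extra days are Mon, Tue, Wed, Thu, Fri, Sat — 3 of them qualify.
Total: 39 + 3 = 42.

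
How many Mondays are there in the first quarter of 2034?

13

January 1, 2034 is a Sunday.
That's 90 days from start to end, counting both.
90 = 7 × 12 + 6, so there are 12 full weeks plus 6 extra days.
Each full week contributes one Monday: 12 so far.
The 6 extra days are Sun, Mon, Tue, Wed, Thu, Fri — 1 of them qualifies.
Total: 12 + 1 = 13.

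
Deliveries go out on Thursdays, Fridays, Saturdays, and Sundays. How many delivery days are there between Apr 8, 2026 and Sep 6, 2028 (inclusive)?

504

Apr 8, 2026 is a Wednesday.
From Apr 8, 2026 to Sep 6, 2028 is 883 days inclusive.
883 = 7 × 126 + 1, so there are 126 full weeks plus 1 extra day.
Each full week contributes 4 days from the set (Thu, Fri, Sat, Sun): 126 × 4 = 504.
The 1 extra day is Wednesday — none qualify.
Total: 504 + 0 = 504.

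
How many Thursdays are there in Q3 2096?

1 July 2096 is a Sunday.
From 1 July 2096 to 30 September 2096 is 92 days inclusive.
92 = 7 × 13 + 1, so there are 13 full weeks plus 1 extra day.
Each full week contributes one Thursday: 13 so far.
The 1 extra day is Sunday — none qualify.
Total: 13 + 0 = 13.

13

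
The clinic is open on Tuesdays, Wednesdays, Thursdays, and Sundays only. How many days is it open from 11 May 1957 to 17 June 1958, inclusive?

230

11 May 1957 is a Saturday.
That's 403 days from start to end, counting both.
403 = 7 × 57 + 4, so there are 57 full weeks plus 4 extra days.
Each full week contributes 4 days from the set (Tue, Wed, Thu, Sun): 57 × 4 = 228.
The 4 extra days are Saturday, Sunday, Monday, Tuesday — 2 of them qualify.
Total: 228 + 2 = 230.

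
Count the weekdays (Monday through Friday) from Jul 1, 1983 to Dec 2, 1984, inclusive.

371

Jul 1, 1983 is a Friday.
From Jul 1, 1983 to Dec 2, 1984 is 521 days inclusive.
521 = 7 × 74 + 3, so there are 74 full weeks plus 3 extra days.
Each full week contributes 5 weekdays (Mon–Fri): 74 × 5 = 370.
The 3 extra days are Friday, Saturday, Sunday — 1 of them qualifies.
Total: 370 + 1 = 371.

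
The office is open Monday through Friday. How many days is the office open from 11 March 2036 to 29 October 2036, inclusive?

11 March 2036 is a Tuesday.
From 11 March 2036 to 29 October 2036 is 233 days inclusive.
233 = 7 × 33 + 2, so there are 33 full weeks plus 2 extra days.
Each full week contributes 5 weekdays (Mon–Fri): 33 × 5 = 165.
The 2 extra days are Tuesday, Wednesday — 2 of them qualify.
Total: 165 + 2 = 167.

167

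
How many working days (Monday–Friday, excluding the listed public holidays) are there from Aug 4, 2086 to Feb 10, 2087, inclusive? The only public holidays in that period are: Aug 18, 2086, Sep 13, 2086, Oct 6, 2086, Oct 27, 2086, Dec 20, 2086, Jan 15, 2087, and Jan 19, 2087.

Aug 4, 2086 is a Sunday.
That's 191 days from start to end, counting both.
191 = 7 × 27 + 2, so there are 27 full weeks plus 2 extra days.
Each full week contributes 5 weekdays (Mon–Fri): 27 × 5 = 135.
The 2 extra days are Sun, Mon — 1 of them qualifies.
Total: 135 + 1 = 136.
Holidays: Aug 18, 2086 (Sun); Sep 13, 2086 (Fri); Oct 6, 2086 (Sun); Oct 27, 2086 (Sun); Dec 20, 2086 (Fri); Jan 15, 2087 (Wed); Jan 19, 2087 (Sun).
3 of the 7 holidays fall on weekdays; the rest are weekends and were already excluded.
Business days: 136 − 3 = 133.

133 working days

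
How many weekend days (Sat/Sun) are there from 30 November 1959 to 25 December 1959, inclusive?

6

30 November 1959 is a Monday.
The range spans 26 days (inclusive of both endpoints).
26 = 7 × 3 + 5, so there are 3 full weeks plus 5 extra days.
Each full week contributes 2 weekend days (Sat, Sun): 3 × 2 = 6.
The 5 extra days are Mon, Tue, Wed, Thu, Fri — none qualify.
Total: 6 + 0 = 6.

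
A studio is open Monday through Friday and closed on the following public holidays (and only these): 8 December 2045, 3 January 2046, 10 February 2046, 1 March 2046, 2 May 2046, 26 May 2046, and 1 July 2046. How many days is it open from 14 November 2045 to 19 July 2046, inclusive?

14 November 2045 is a Tuesday.
The range spans 248 days (inclusive of both endpoints).
248 = 7 × 35 + 3, so there are 35 full weeks plus 3 extra days.
Each full week contributes 5 weekdays (Mon–Fri): 35 × 5 = 175.
The 3 extra days are Tue, Wed, Thu — 3 of them qualify.
Total: 175 + 3 = 178.
Holidays: 8 December 2045 (Fri); 3 January 2046 (Wed); 10 February 2046 (Sat); 1 March 2046 (Thu); 2 May 2046 (Wed); 26 May 2046 (Sat); 1 July 2046 (Sun).
4 of the 7 holidays fall on weekdays; the rest are weekends and were already excluded.
Business days: 178 − 4 = 174.

174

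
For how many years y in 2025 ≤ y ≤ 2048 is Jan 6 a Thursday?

Day of week of January 6 in each year:
2025: Mon, 2026: Tue, 2027: Wed, 2028: Thu ✓, 2029: Sat, 2030: Sun, 2031: Mon, 2032: Tue, 2033: Thu ✓, 2034: Fri, 2035: Sat, 2036: Sun, 2037: Tue, 2038: Wed, 2039: Thu ✓, 2040: Fri, 2041: Sun, 2042: Mon, 2043: Tue, 2044: Wed, 2045: Fri, 2046: Sat, 2047: Sun, 2048: Mon
Thursdays: 2028, 2033, 2039.

3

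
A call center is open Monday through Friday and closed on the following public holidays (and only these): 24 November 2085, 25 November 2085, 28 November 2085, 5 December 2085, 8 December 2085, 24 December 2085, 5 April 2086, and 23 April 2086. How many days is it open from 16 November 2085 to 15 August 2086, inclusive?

190

16 November 2085 is a Friday.
That's 273 days from start to end, counting both.
273 = 7 × 39, so the span is exactly 39 full weeks.
Each full week contributes 5 weekdays (Mon–Fri): 39 × 5 = 195.
Holidays: 24 November 2085 (Sat); 25 November 2085 (Sun); 28 November 2085 (Wed); 5 December 2085 (Wed); 8 December 2085 (Sat); 24 December 2085 (Mon); 5 April 2086 (Fri); 23 April 2086 (Tue).
5 of the 8 holidays fall on weekdays; the rest are weekends and were already excluded.
Business days: 195 − 5 = 190.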